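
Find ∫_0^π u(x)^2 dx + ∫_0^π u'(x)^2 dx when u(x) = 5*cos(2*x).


||u||_{H^1(0,π)}^2 = 125*π/2

u'(x) = -10*sin(2*x).
Expand u² and (u')² and integrate term by term on (0, π), using: for integers n ≥ 1, ∫_0^π sin²(nx) dx = ∫_0^π cos²(nx) dx = π/2; for n ≠ n', ∫_0^π sin(nx)sin(n'x) dx = ∫_0^π cos(nx)cos(n'x) dx = 0; and by product-to-sum, ∫_0^π sin(nx)cos(n'x) dx = ½∫_0^π [sin((n+n')x) + sin((n−n')x)] dx, which is 0 when n+n' is even and 2n/(n²−n'²) when n+n' is odd (it need not vanish on (0, π)).
  u² squared terms: (5)²·∫cos(2x)² dx = 25·π/2 = 25*π/2.
  So ∫_0^π u² dx = 25*π/2.
  (u')² squared terms: (-10)²·∫sin(2x)² dx = 100·π/2 = 50*π.
  So ∫_0^π (u')² dx = 50*π.
||u||_{H^1}^2 = (25*π/2) + (50*π) = 125*π/2.


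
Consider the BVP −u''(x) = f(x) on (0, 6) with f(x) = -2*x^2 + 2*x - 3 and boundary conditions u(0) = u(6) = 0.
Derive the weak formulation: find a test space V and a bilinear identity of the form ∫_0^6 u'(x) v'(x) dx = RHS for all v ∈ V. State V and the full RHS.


V = H^1_0(0, 6) (so v(0) = v(6) = 0); weak form: ∫_0^6 u'v' dx = ∫_0^6 (-2*x^2 + 2*x - 3) v dx for all v ∈ V.

Multiply both sides by a test function v and integrate from 0 to 6:
  ∫_0^6 −u''(x) v(x) dx = ∫_0^6 f(x) v(x) dx.
Integrate the LHS by parts once:
  ∫_0^6 −u'' v dx = −[u'(x) v(x)]_0^6 + ∫_0^6 u'(x) v'(x) dx.
Thus ∫_0^6 u'(x) v'(x) dx = ∫_0^6 f(x) v(x) dx + [u'(x) v(x)]_0^6.
Choose V so that boundary terms are either known or forced to vanish.
u is Dirichlet: u(0) = u(6) = 0. Let V = H^1_0(0, 6); then v(0) = v(6) = 0, and [u' v]_0^6 = 0.
Weak formulation: find u (satisfying any essential BC) such that ∫_0^6 u'(x) v'(x) dx = ∫_0^6 f v dx for all v ∈ V.
Substituting f(x) = -2*x^2 + 2*x - 3, the right-hand side is ∫_0^6 (-2*x^2 + 2*x - 3) v dx.


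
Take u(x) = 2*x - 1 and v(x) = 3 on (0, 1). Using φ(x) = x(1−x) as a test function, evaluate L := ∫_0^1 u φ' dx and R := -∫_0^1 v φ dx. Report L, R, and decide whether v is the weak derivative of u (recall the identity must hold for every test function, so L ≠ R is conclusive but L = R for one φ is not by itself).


LHS = -1/3, RHS = -1/2. No, v is not the weak derivative of u.

u(x) = 2*x - 1, classical derivative u'(x) = 2.
φ(x) = x(1−x), so φ'(x) = 1 - 2*x.
Note φ(0) = φ(1) = 0, so the boundary term u·φ vanishes.
LHS = ∫_0^1 u(x) φ'(x) dx = ∫_0^1 (-4*x^2 + 4*x - 1) dx. Term by term:
  ∫_0^1 -4*x^2 dx = -4/3;  ∫_0^1 4*x dx = 2;  ∫_0^1 -1 dx = -1.
Sum: -4/3 + 2 − 1 = -1/3.
So LHS = -1/3.
∫_0^1 v(x) φ(x) dx = ∫_0^1 (-3*x^2 + 3*x) dx. Term by term:
  ∫_0^1 -3*x^2 dx = -1;  ∫_0^1 3*x dx = 3/2.
Sum: -1 + 3/2 = 1/2.
So RHS = -∫_0^1 v(x) φ(x) dx = -1/2.
LHS − RHS = 1/6 ≠ 0, so the identity fails.
(For a valid weak derivative the identity must hold for EVERY test function, in particular this one. The failure shows v is NOT the weak derivative of u.)
Correct weak derivative would be u'(x) = 2.


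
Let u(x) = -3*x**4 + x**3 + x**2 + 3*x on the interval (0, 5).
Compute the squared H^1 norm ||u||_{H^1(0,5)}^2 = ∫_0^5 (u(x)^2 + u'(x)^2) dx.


||u||_{H^1}^2 = 82750585/28

The H^1 norm (squared) on an interval (0, L) is
  ||u||_{H^1}^2 = ∫_0^L u(x)^2 dx + ∫_0^L u'(x)^2 dx.
Compute u'(x) = -12*x**3 + 3*x**2 + 2*x + 3.
Then u(x)^2 = 9*x**8 - 6*x**7 - 5*x**6 - 16*x**5 + 7*x**4 + 6*x**3 + 9*x**2 and u'(x)^2 = 144*x**6 - 72*x**5 - 39*x**4 - 60*x**3 + 22*x**2 + 12*x + 9.
Integrate each monomial from 0 to 5 using ∫_0^5 c·x^n dx = c·5^(n+1)/(n+1):
  ∫_0^5 u(x)^2 dx = ∫_0^5 (9*x^8 - 6*x^7 - 5*x^6 - 16*x^5 + 7*x^4 + 6*x^3 + 9*x^2) dx. Term by term:
    ∫_0^5 9*x^8 dx = 1953125;  ∫_0^5 -6*x^7 dx = -1171875/4;  ∫_0^5 -5*x^6 dx = -390625/7;
    ∫_0^5 -16*x^5 dx = -125000/3;  ∫_0^5 7*x^4 dx = 4375;  ∫_0^5 6*x^3 dx = 1875/2;
    ∫_0^5 9*x^2 dx = 375.
  Sum: 1953125 − 1171875/4 − 390625/7 − 125000/3 + 4375 + 1875/2 + 375 = 131743375/84.
  ∫_0^5 u'(x)^2 dx = ∫_0^5 (144*x^6 - 72*x^5 - 39*x^4 - 60*x^3 + 22*x^2 + 12*x + 9) dx. Term by term:
    ∫_0^5 144*x^6 dx = 11250000/7;  ∫_0^5 -72*x^5 dx = -187500;  ∫_0^5 -39*x^4 dx = -24375;
    ∫_0^5 -60*x^3 dx = -9375;  ∫_0^5 22*x^2 dx = 2750/3;  ∫_0^5 12*x dx = 150;
    ∫_0^5 9 dx = 45.
  Sum: 11250000/7 − 187500 − 24375 − 9375 + 2750/3 + 150 + 45 = 29127095/21.
Adding: ||u||_{H^1}^2 = 131743375/84 + 29127095/21 = 82750585/28.


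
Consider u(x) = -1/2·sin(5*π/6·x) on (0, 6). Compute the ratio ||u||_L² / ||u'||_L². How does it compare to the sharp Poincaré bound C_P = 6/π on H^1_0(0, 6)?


||u||_L² / ||u'||_L² = 6/(5*π) < C_P = 6/π.

u(x) = -1/2·sin(5*π/6·x), so u'(x) = -5*π*cos(5*π*x/6)/12.
Writing u(x) = A·sin(kπx/L) with A = -1/2 and k = 5, use ∫_0^L sin²(kπx/L) dx = L/2 and ∫_0^L cos²(kπx/L) dx = L/2.
u² = 1/4·sin²(5*π/6·x) and (u')² = 25*π^2/144·cos²(5*π/6·x), and each of sin², cos² integrates to L/2 = 3 over (0, 6).
∫_0^6 u² dx = 3/4, so ||u||_L² = sqrt(3)/2.
∫_0^6 (u')² dx = 25*π^2/48, so ||u'||_L² = 5*sqrt(3)*π/12.
Ratio ||u||_L² / ||u'||_L² = 6/(5*π).
Sharp Poincaré constant on H^1_0(0, 6) is C_P = L/π = 6/π, achieved by sin(π/6·x).
This is the k = 5 harmonic; the ratio L/(kπ) is strictly less than C_P = L/π, consistent with the sharp inequality ||u||_L² ≤ C_P ||u'||_L².


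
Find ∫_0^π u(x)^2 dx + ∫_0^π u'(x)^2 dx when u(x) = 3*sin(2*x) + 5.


||u||_{H^1(0,π)}^2 = 95*π/2

u'(x) = 6*cos(2*x).
Expand u² and (u')² and integrate term by term on (0, π), using: for integers n ≥ 1, ∫_0^π sin²(nx) dx = ∫_0^π cos²(nx) dx = π/2; for n ≠ n', ∫_0^π sin(nx)sin(n'x) dx = ∫_0^π cos(nx)cos(n'x) dx = 0; and by product-to-sum, ∫_0^π sin(nx)cos(n'x) dx = ½∫_0^π [sin((n+n')x) + sin((n−n')x)] dx, which is 0 when n+n' is even and 2n/(n²−n'²) when n+n' is odd (it need not vanish on (0, π)). For the constant mode: ∫_0^π 1 dx = π, ∫_0^π cos(nx) dx = 0, ∫_0^π sin(nx) dx = (1−(−1)^n)/n.
  u² squared terms: (5)²·∫1 dx = 25·π = 25*π;  (3)²·∫sin(2x)² dx = 9·π/2 = 9*π/2.
  u² cross terms: 2·(5)·(3)·∫1·sin(2x) dx = 30·(0) = 0.
  So ∫_0^π u² dx = 25*π + 9*π/2 + 0 = 59*π/2.
  (u')² squared terms: (6)²·∫cos(2x)² dx = 36·π/2 = 18*π.
  So ∫_0^π (u')² dx = 18*π.
||u||_{H^1}^2 = (59*π/2) + (18*π) = 95*π/2.


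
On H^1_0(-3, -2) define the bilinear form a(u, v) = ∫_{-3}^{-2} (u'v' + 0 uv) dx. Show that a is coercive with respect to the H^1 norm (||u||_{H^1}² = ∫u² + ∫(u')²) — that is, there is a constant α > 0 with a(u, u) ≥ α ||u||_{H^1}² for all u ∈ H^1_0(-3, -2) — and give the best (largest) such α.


α = π^2/(1 + π^2)

Coercivity of a(·,·) on H^1_0(-3, -2) means a(u, u) ≥ α ||u||_{H^1}² for every u ∈ H^1_0.
The interval has length L = 1, and Poincaré/coercivity depend only on L. Here a(u, u) = ∫(u')² + (0)·∫u².
Here c = 0, so a(u,u) = ∫(u')² alone. The condition a(u,u) ≥ α||u||_{H^1}² reads (1−α)∫(u')² ≥ (α−c)∫u². Any admissible α is ≤ 1 (rapidly oscillating u have ∫u²/∫(u')² → 0), and α = 1 would force 0 ≥ (1−c)∫u², impossible since c < 1; so 1−α > 0. By the sharp Poincaré inequality on H^1_0 of an interval of length L, ∫(u')² ≥ (π/L)²∫u² with equality for the first sine mode sin(π(x−x₀)/L) (x₀ the left endpoint), so the inequality holds for all u iff (1−α)(π/L)² ≥ α − c, i.e. α ≤ ((π/L)² + c)/((π/L)² + 1) = (1 + c(L/π)²)/(1 + (L/π)²). (Direct route, valid since c ≤ 0: Poincaré gives c∫u² ≥ c(L/π)²∫(u')², so a(u,u) ≥ (1 + c(L/π)²)∫(u')², while ||u||_{H^1}² ≤ (1 + (L/π)²)∫(u')²; dividing yields the same α.) With (π/L)² = π^2 and c = 0, the largest admissible constant is α = ((π/L)² + c)/((π/L)² + 1).
Simplifying, α = π^2/(1 + π^2).


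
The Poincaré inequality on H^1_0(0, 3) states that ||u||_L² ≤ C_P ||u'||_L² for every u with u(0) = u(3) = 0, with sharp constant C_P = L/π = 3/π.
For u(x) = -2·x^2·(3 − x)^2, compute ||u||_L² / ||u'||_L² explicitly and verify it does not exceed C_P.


||u||_L² / ||u'||_L² = sqrt(3)/2 < C_P = 3/π.

u(x) = -2·x^2·(3 − x)^2, so u'(x) = 4*x*(x*(3 - x) - (x - 3)^2).
u(x) = -2·x^2·(3 − x)^2 vanishes at x = 0 and x = 3, so u ∈ H^1_0(0, 3). Differentiate via the product rule and integrate the resulting polynomials term by term.
  ∫_0^3 u² dx = ∫_0^3 (4*x^8 - 48*x^7 + 216*x^6 - 432*x^5 + 324*x^4) dx. Term by term:
    ∫_0^3 4*x^8 dx = 8748;  ∫_0^3 -48*x^7 dx = -39366;  ∫_0^3 216*x^6 dx = 472392/7;
    ∫_0^3 -432*x^5 dx = -52488;  ∫_0^3 324*x^4 dx = 78732/5.
  Sum: 8748 − 39366 + 472392/7 − 52488 + 78732/5 = 4374/35.
  ∫_0^3 (u')² dx = ∫_0^3 (64*x^6 - 576*x^5 + 1872*x^4 - 2592*x^3 + 1296*x^2) dx. Term by term:
    ∫_0^3 64*x^6 dx = 139968/7;  ∫_0^3 -576*x^5 dx = -69984;  ∫_0^3 1872*x^4 dx = 454896/5;
    ∫_0^3 -2592*x^3 dx = -52488;  ∫_0^3 1296*x^2 dx = 11664.
  Sum: 139968/7 − 69984 + 454896/5 − 52488 + 11664 = 5832/35.
∫_0^3 u² dx = 4374/35, so ||u||_L² = 27*sqrt(210)/35.
∫_0^3 (u')² dx = 5832/35, so ||u'||_L² = 54*sqrt(70)/35.
Ratio ||u||_L² / ||u'||_L² = sqrt(3)/2.
Sharp Poincaré constant on H^1_0(0, 3) is C_P = L/π = 3/π, achieved by sin(π/3·x).
A polynomial bump cannot attain the sharp Poincaré constant (only the first sine eigenfunction does), so the ratio is strictly less than C_P, consistent with ||u||_L² ≤ C_P ||u'||_L².


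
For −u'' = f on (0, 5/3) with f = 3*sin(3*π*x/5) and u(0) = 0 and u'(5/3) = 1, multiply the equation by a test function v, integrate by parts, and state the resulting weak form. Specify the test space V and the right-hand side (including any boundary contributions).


V = {v ∈ H^1(0, 5/3) : v(0) = 0} (test functions vanish at x = 0 where u is specified); weak form: ∫_0^5/3 u'v' dx = ∫_0^5/3 (3*sin(3*π*x/5)) v dx + v(5/3) for all v ∈ V.

Multiply both sides by a test function v and integrate from 0 to 5/3:
  ∫_0^5/3 −u''(x) v(x) dx = ∫_0^5/3 f(x) v(x) dx.
Integrate the LHS by parts once:
  ∫_0^5/3 −u'' v dx = −[u'(x) v(x)]_0^5/3 + ∫_0^5/3 u'(x) v'(x) dx.
Thus ∫_0^5/3 u'(x) v'(x) dx = ∫_0^5/3 f(x) v(x) dx + [u'(x) v(x)]_0^5/3.
Choose V so that boundary terms are either known or forced to vanish.
Mixed BC: u(0) = 0 (Dirichlet) and u'(5/3) = 1 (Neumann). Define V = {v ∈ H^1(0, 5/3) : v(0) = 0}. Then [u' v]_0^5/3 = u'(5/3)·v(5/3) − u'(0)·0 = v(5/3).
Weak formulation: find u (satisfying any essential BC) such that ∫_0^5/3 u'(x) v'(x) dx = ∫_0^5/3 f v dx + v(5/3) for all v ∈ V (Dirichlet at 0 absorbed into V; Neumann datum at x = 5/3 contributes the boundary term).
Substituting f(x) = 3*sin(3*π*x/5), the right-hand side is ∫_0^5/3 (3*sin(3*π*x/5)) v dx + v(5/3).


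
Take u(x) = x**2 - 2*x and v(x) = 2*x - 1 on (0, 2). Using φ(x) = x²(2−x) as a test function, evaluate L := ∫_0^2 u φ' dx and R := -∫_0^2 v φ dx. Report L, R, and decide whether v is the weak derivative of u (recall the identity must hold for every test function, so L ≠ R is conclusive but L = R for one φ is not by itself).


LHS = -8/15, RHS = -28/15. No, v is not the weak derivative of u.

u(x) = x**2 - 2*x, classical derivative u'(x) = 2*x - 2.
φ(x) = x²(2−x), so φ'(x) = x*(4 - 3*x).
Note φ(0) = φ(2) = 0, so the boundary term u·φ vanishes.
LHS = ∫_0^2 u(x) φ'(x) dx = ∫_0^2 (-3*x^4 + 10*x^3 - 8*x^2) dx. Term by term:
  ∫_0^2 -3*x^4 dx = -96/5;  ∫_0^2 10*x^3 dx = 40;  ∫_0^2 -8*x^2 dx = -64/3.
Sum: -96/5 + 40 − 64/3 = -8/15.
So LHS = -8/15.
∫_0^2 v(x) φ(x) dx = ∫_0^2 (-2*x^4 + 5*x^3 - 2*x^2) dx. Term by term:
  ∫_0^2 -2*x^4 dx = -64/5;  ∫_0^2 5*x^3 dx = 20;  ∫_0^2 -2*x^2 dx = -16/3.
Sum: -64/5 + 20 − 16/3 = 28/15.
So RHS = -∫_0^2 v(x) φ(x) dx = -28/15.
LHS − RHS = 4/3 ≠ 0, so the identity fails.
(For a valid weak derivative the identity must hold for EVERY test function, in particular this one. The failure shows v is NOT the weak derivative of u.)
Correct weak derivative would be u'(x) = 2*x - 2.


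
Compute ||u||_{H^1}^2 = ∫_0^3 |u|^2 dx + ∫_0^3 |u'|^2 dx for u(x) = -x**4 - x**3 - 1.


||u||_{H^1}^2 = 1768569/140

The H^1 norm (squared) on an interval (0, L) is
  ||u||_{H^1}^2 = ∫_0^L u(x)^2 dx + ∫_0^L u'(x)^2 dx.
Compute u'(x) = -4*x**3 - 3*x**2.
Then u(x)^2 = x**8 + 2*x**7 + x**6 + 2*x**4 + 2*x**3 + 1 and u'(x)^2 = 16*x**6 + 24*x**5 + 9*x**4.
Integrate each monomial from 0 to 3 using ∫_0^3 c·x^n dx = c·3^(n+1)/(n+1):
  ∫_0^3 u(x)^2 dx = ∫_0^3 (x^8 + 2*x^7 + x^6 + 2*x^4 + 2*x^3 + 1) dx. Term by term:
    ∫_0^3 x^8 dx = 2187;  ∫_0^3 2*x^7 dx = 6561/4;  ∫_0^3 x^6 dx = 2187/7;
    ∫_0^3 2*x^4 dx = 486/5;  ∫_0^3 2*x^3 dx = 81/2;  ∫_0^3 1 dx = 3.
  Sum: 2187 + 6561/4 + 2187/7 + 486/5 + 81/2 + 3 = 599253/140.
  ∫_0^3 u'(x)^2 dx = ∫_0^3 (16*x^6 + 24*x^5 + 9*x^4) dx. Term by term:
    ∫_0^3 16*x^6 dx = 34992/7;  ∫_0^3 24*x^5 dx = 2916;  ∫_0^3 9*x^4 dx = 2187/5.
  Sum: 34992/7 + 2916 + 2187/5 = 292329/35.
Adding: ||u||_{H^1}^2 = 599253/140 + 292329/35 = 1768569/140.


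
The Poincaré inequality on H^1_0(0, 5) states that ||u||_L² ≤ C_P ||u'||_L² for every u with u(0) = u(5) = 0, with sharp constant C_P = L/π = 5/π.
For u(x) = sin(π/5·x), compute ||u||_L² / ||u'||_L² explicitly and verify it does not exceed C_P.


||u||_L² / ||u'||_L² = 5/π = C_P.

u(x) = sin(π/5·x), so u'(x) = π*cos(π*x/5)/5.
Writing u(x) = A·sin(kπx/L) with A = 1 and k = 1, use ∫_0^L sin²(kπx/L) dx = L/2 and ∫_0^L cos²(kπx/L) dx = L/2.
u² = 1·sin²(π/5·x) and (u')² = π^2/25·cos²(π/5·x), and each of sin², cos² integrates to L/2 = 5/2 over (0, 5).
∫_0^5 u² dx = 5/2, so ||u||_L² = sqrt(10)/2.
∫_0^5 (u')² dx = π^2/10, so ||u'||_L² = sqrt(10)*π/10.
Ratio ||u||_L² / ||u'||_L² = 5/π.
Sharp Poincaré constant on H^1_0(0, 5) is C_P = L/π = 5/π, achieved by sin(π/5·x).
This is the k = 1 eigenfunction (up to amplitude), so the ratio equals the sharp Poincaré constant exactly.


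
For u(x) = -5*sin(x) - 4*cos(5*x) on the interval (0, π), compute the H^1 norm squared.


||u||_{H^1(0,π)}^2 = 233*π

u'(x) = 20*sin(5*x) - 5*cos(x).
Expand u² and (u')² and integrate term by term on (0, π), using: for integers n ≥ 1, ∫_0^π sin²(nx) dx = ∫_0^π cos²(nx) dx = π/2; for n ≠ n', ∫_0^π sin(nx)sin(n'x) dx = ∫_0^π cos(nx)cos(n'x) dx = 0; and by product-to-sum, ∫_0^π sin(nx)cos(n'x) dx = ½∫_0^π [sin((n+n')x) + sin((n−n')x)] dx, which is 0 when n+n' is even and 2n/(n²−n'²) when n+n' is odd (it need not vanish on (0, π)).
  u² squared terms: (-5)²·∫sin(x)² dx = 25·π/2 = 25*π/2;  (-4)²·∫cos(5x)² dx = 16·π/2 = 8*π.
  u² cross terms: 2·(-5)·(-4)·∫sin(x)·cos(5x) dx = 40·(0) = 0.
  So ∫_0^π u² dx = 25*π/2 + 8*π + 0 = 41*π/2.
  (u')² squared terms: (-5)²·∫cos(x)² dx = 25·π/2 = 25*π/2;  (20)²·∫sin(5x)² dx = 400·π/2 = 200*π.
  (u')² cross terms: 2·(-5)·(20)·∫cos(x)·sin(5x) dx = -200·(0) = 0.
  So ∫_0^π (u')² dx = 25*π/2 + 200*π + 0 = 425*π/2.
||u||_{H^1}^2 = (41*π/2) + (425*π/2) = 233*π.


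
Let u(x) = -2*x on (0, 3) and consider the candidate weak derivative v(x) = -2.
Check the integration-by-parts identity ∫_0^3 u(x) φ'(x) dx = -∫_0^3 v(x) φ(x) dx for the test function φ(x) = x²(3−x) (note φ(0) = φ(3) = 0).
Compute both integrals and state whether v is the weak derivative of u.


LHS = 27/2, RHS = 27/2. Yes, v = u' weakly.

u(x) = -2*x, classical derivative u'(x) = -2.
φ(x) = x²(3−x), so φ'(x) = 3*x*(2 - x).
Note φ(0) = φ(3) = 0, so the boundary term u·φ vanishes.
LHS = ∫_0^3 u(x) φ'(x) dx = ∫_0^3 (6*x^3 - 12*x^2) dx. Term by term:
  ∫_0^3 6*x^3 dx = 243/2;  ∫_0^3 -12*x^2 dx = -108.
Sum: 243/2 − 108 = 27/2.
So LHS = 27/2.
∫_0^3 v(x) φ(x) dx = ∫_0^3 (2*x^3 - 6*x^2) dx. Term by term:
  ∫_0^3 2*x^3 dx = 81/2;  ∫_0^3 -6*x^2 dx = -54.
Sum: 81/2 − 54 = -27/2.
So RHS = -∫_0^3 v(x) φ(x) dx = 27/2.
LHS = RHS, so the identity holds for this test φ.
Moreover u is smooth here and v(x) = u'(x) = -2 pointwise, so the identity holds for every test function. Hence v is the weak derivative of u.


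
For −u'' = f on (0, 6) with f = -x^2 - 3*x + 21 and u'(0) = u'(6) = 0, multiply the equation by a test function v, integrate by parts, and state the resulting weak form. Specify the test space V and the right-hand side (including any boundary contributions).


V = H^1(0, 6) (no boundary constraint on v; u is determined up to an additive constant); weak form: ∫_0^6 u'v' dx = ∫_0^6 (-x^2 - 3*x + 21) v dx for all v ∈ V.

Multiply both sides by a test function v and integrate from 0 to 6:
  ∫_0^6 −u''(x) v(x) dx = ∫_0^6 f(x) v(x) dx.
Integrate the LHS by parts once:
  ∫_0^6 −u'' v dx = −[u'(x) v(x)]_0^6 + ∫_0^6 u'(x) v'(x) dx.
Thus ∫_0^6 u'(x) v'(x) dx = ∫_0^6 f(x) v(x) dx + [u'(x) v(x)]_0^6.
Choose V so that boundary terms are either known or forced to vanish.
u has homogeneous Neumann: u'(0) = u'(6) = 0. So [u' v]_0^6 = 0·v(6) − 0·v(0) = 0 for any v; take V = H^1(0, 6).
Weak formulation: find u (satisfying any essential BC) such that ∫_0^6 u'(x) v'(x) dx = ∫_0^6 f v dx for all v ∈ V (homogeneous Neumann, so boundary terms vanish).
Substituting f(x) = -x^2 - 3*x + 21, the right-hand side is ∫_0^6 (-x^2 - 3*x + 21) v dx.
Compatibility check (pure Neumann): taking v ≡ 1 ∈ V gives 0 = ∫_0^6 f dx + (0) − (0), i.e. ∫_0^6 f dx must equal u'(0) − u'(6) = 0. Indeed ∫_0^6 (-x^2 - 3*x + 21) dx = 0, so the data are compatible. The solution is then unique only up to an additive constant (fix it e.g. by requiring ∫_0^6 u dx = 0).


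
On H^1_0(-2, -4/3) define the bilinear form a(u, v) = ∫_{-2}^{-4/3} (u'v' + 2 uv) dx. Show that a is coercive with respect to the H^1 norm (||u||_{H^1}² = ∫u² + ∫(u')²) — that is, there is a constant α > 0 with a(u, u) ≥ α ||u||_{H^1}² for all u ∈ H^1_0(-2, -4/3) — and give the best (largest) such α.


α = 1

Coercivity of a(·,·) on H^1_0(-2, -4/3) means a(u, u) ≥ α ||u||_{H^1}² for every u ∈ H^1_0.
The interval has length L = 2/3, and Poincaré/coercivity depend only on L. Here a(u, u) = ∫(u')² + (2)·∫u².
Here c = 2 ≥ 1, so a(u,u) = ∫(u')² + c∫u² ≥ ∫(u')² + ∫u² = ||u||_{H^1}², i.e. α = 1 works. No larger α is possible: a(u,u) ≥ α||u||_{H^1}² means (1−α)∫(u')² ≥ (α−c)∫u², and for the modes u_n = sin(nπ(x−x₀)/L) (x₀ the left endpoint) one has ∫u_n²/∫(u_n')² = (L/(nπ))² → 0, so a(u_n,u_n)/||u_n||_{H^1}² → 1. Hence the optimal constant is α = 1.
Therefore α = 1.


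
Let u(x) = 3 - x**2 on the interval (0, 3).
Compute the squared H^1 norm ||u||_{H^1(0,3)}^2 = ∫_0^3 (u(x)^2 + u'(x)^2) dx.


||u||_{H^1}^2 = 288/5

The H^1 norm (squared) on an interval (0, L) is
  ||u||_{H^1}^2 = ∫_0^L u(x)^2 dx + ∫_0^L u'(x)^2 dx.
Compute u'(x) = -2*x.
Then u(x)^2 = x**4 - 6*x**2 + 9 and u'(x)^2 = 4*x**2.
Integrate each monomial from 0 to 3 using ∫_0^3 c·x^n dx = c·3^(n+1)/(n+1):
  ∫_0^3 u(x)^2 dx = ∫_0^3 (x^4 - 6*x^2 + 9) dx. Term by term:
    ∫_0^3 x^4 dx = 243/5;  ∫_0^3 -6*x^2 dx = -54;  ∫_0^3 9 dx = 27.
  Sum: 243/5 − 54 + 27 = 108/5.
  ∫_0^3 u'(x)^2 dx = ∫_0^3 (4*x^2) dx. Term by term:
    ∫_0^3 4*x^2 dx = 36.
Adding: ||u||_{H^1}^2 = 108/5 + 36 = 288/5.


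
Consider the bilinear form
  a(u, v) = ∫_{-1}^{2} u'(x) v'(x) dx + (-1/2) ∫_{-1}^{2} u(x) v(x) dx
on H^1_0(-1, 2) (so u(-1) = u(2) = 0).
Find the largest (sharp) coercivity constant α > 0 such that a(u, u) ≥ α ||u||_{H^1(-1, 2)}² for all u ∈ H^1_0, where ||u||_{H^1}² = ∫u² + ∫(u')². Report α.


α = (-9/2 + π^2)/(9 + π^2)

Coercivity of a(·,·) on H^1_0(-1, 2) means a(u, u) ≥ α ||u||_{H^1}² for every u ∈ H^1_0.
The interval has length L = 3, and Poincaré/coercivity depend only on L. Here a(u, u) = ∫(u')² + (-1/2)·∫u².
Here c = -1/2 < 0 with |c| < (π/L)² = π^2/9, so coercivity still holds. The condition a(u,u) ≥ α||u||_{H^1}² reads (1−α)∫(u')² ≥ (α−c)∫u². Any admissible α is ≤ 1 (rapidly oscillating u have ∫u²/∫(u')² → 0), and α = 1 would force 0 ≥ (1−c)∫u², impossible since c < 1; so 1−α > 0. By the sharp Poincaré inequality on H^1_0 of an interval of length L, ∫(u')² ≥ (π/L)²∫u² with equality for the first sine mode sin(π(x−x₀)/L) (x₀ the left endpoint), so the inequality holds for all u iff (1−α)(π/L)² ≥ α − c, i.e. α ≤ ((π/L)² + c)/((π/L)² + 1) = (1 + c(L/π)²)/(1 + (L/π)²). (Direct route, valid since c ≤ 0: Poincaré gives c∫u² ≥ c(L/π)²∫(u')², so a(u,u) ≥ (1 + c(L/π)²)∫(u')², while ||u||_{H^1}² ≤ (1 + (L/π)²)∫(u')²; dividing yields the same α.) With (π/L)² = π^2/9 and c = -1/2, the largest admissible constant is α = ((π/L)² + c)/((π/L)² + 1).
Simplifying, α = (-9/2 + π^2)/(9 + π^2).


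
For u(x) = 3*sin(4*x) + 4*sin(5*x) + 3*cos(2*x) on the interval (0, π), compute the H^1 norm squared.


||u||_{H^1(0,π)}^2 = 400/7 + 307*π

u'(x) = -6*sin(2*x) + 12*cos(4*x) + 20*cos(5*x).
Expand u² and (u')² and integrate term by term on (0, π), using: for integers n ≥ 1, ∫_0^π sin²(nx) dx = ∫_0^π cos²(nx) dx = π/2; for n ≠ n', ∫_0^π sin(nx)sin(n'x) dx = ∫_0^π cos(nx)cos(n'x) dx = 0; and by product-to-sum, ∫_0^π sin(nx)cos(n'x) dx = ½∫_0^π [sin((n+n')x) + sin((n−n')x)] dx, which is 0 when n+n' is even and 2n/(n²−n'²) when n+n' is odd (it need not vanish on (0, π)).
  u² squared terms: (3)²·∫cos(2x)² dx = 9·π/2 = 9*π/2;  (3)²·∫sin(4x)² dx = 9·π/2 = 9*π/2;  (4)²·∫sin(5x)² dx = 16·π/2 = 8*π.
  u² cross terms: 2·(3)·(3)·∫cos(2x)·sin(4x) dx = 18·(0) = 0;  2·(3)·(4)·∫cos(2x)·sin(5x) dx = 24·(10/21) = 80/7;  2·(3)·(4)·∫sin(4x)·sin(5x) dx = 24·(0) = 0.
  So ∫_0^π u² dx = 9*π/2 + 9*π/2 + 8*π + 0 + 80/7 + 0 = 80/7 + 17*π.
  (u')² squared terms: (-6)²·∫sin(2x)² dx = 36·π/2 = 18*π;  (12)²·∫cos(4x)² dx = 144·π/2 = 72*π;  (20)²·∫cos(5x)² dx = 400·π/2 = 200*π.
  (u')² cross terms: 2·(-6)·(12)·∫sin(2x)·cos(4x) dx = -144·(0) = 0;  2·(-6)·(20)·∫sin(2x)·cos(5x) dx = -240·(-4/21) = 320/7;  2·(12)·(20)·∫cos(4x)·cos(5x) dx = 480·(0) = 0.
  So ∫_0^π (u')² dx = 18*π + 72*π + 200*π + 0 + 320/7 + 0 = 320/7 + 290*π.
||u||_{H^1}^2 = (80/7 + 17*π) + (320/7 + 290*π) = 400/7 + 307*π.


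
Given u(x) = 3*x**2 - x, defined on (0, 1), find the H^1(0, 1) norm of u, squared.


||u||_{H^1}^2 = 229/30

The H^1 norm (squared) on an interval (0, L) is
  ||u||_{H^1}^2 = ∫_0^L u(x)^2 dx + ∫_0^L u'(x)^2 dx.
Compute u'(x) = 6*x - 1.
Then u(x)^2 = 9*x**4 - 6*x**3 + x**2 and u'(x)^2 = 36*x**2 - 12*x + 1.
Integrate each monomial from 0 to 1 using ∫_0^1 c·x^n dx = c·1^(n+1)/(n+1):
  ∫_0^1 u(x)^2 dx = ∫_0^1 (9*x^4 - 6*x^3 + x^2) dx. Term by term:
    ∫_0^1 9*x^4 dx = 9/5;  ∫_0^1 -6*x^3 dx = -3/2;  ∫_0^1 x^2 dx = 1/3.
  Sum: 9/5 − 3/2 + 1/3 = 19/30.
  ∫_0^1 u'(x)^2 dx = ∫_0^1 (36*x^2 - 12*x + 1) dx. Term by term:
    ∫_0^1 36*x^2 dx = 12;  ∫_0^1 -12*x dx = -6;  ∫_0^1 1 dx = 1.
  Sum: 12 − 6 + 1 = 7.
Adding: ||u||_{H^1}^2 = 19/30 + 7 = 229/30.


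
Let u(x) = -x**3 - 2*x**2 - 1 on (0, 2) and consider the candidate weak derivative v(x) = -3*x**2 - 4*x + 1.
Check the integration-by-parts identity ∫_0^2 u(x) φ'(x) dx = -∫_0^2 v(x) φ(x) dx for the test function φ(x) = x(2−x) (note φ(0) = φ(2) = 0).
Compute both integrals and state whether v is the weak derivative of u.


LHS = 152/15, RHS = 44/5. No, v is not the weak derivative of u.

u(x) = -x**3 - 2*x**2 - 1, classical derivative u'(x) = -3*x**2 - 4*x.
φ(x) = x(2−x), so φ'(x) = 2 - 2*x.
Note φ(0) = φ(2) = 0, so the boundary term u·φ vanishes.
LHS = ∫_0^2 u(x) φ'(x) dx = ∫_0^2 (2*x^4 + 2*x^3 - 4*x^2 + 2*x - 2) dx. Term by term:
  ∫_0^2 2*x^4 dx = 64/5;  ∫_0^2 2*x^3 dx = 8;  ∫_0^2 -4*x^2 dx = -32/3;
  ∫_0^2 2*x dx = 4;  ∫_0^2 -2 dx = -4.
Sum: 64/5 + 8 − 32/3 + 4 − 4 = 152/15.
So LHS = 152/15.
∫_0^2 v(x) φ(x) dx = ∫_0^2 (3*x^4 - 2*x^3 - 9*x^2 + 2*x) dx. Term by term:
  ∫_0^2 3*x^4 dx = 96/5;  ∫_0^2 -2*x^3 dx = -8;  ∫_0^2 -9*x^2 dx = -24;
  ∫_0^2 2*x dx = 4.
Sum: 96/5 − 8 − 24 + 4 = -44/5.
So RHS = -∫_0^2 v(x) φ(x) dx = 44/5.
LHS − RHS = 4/3 ≠ 0, so the identity fails.
(For a valid weak derivative the identity must hold for EVERY test function, in particular this one. The failure shows v is NOT the weak derivative of u.)
Correct weak derivative would be u'(x) = -3*x**2 - 4*x.


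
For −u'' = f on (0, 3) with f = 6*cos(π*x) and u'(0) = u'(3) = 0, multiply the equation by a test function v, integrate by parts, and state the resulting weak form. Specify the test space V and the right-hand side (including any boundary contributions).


V = H^1(0, 3) (no boundary constraint on v; u is determined up to an additive constant); weak form: ∫_0^3 u'v' dx = ∫_0^3 (6*cos(π*x)) v dx for all v ∈ V.

Multiply both sides by a test function v and integrate from 0 to 3:
  ∫_0^3 −u''(x) v(x) dx = ∫_0^3 f(x) v(x) dx.
Integrate the LHS by parts once:
  ∫_0^3 −u'' v dx = −[u'(x) v(x)]_0^3 + ∫_0^3 u'(x) v'(x) dx.
Thus ∫_0^3 u'(x) v'(x) dx = ∫_0^3 f(x) v(x) dx + [u'(x) v(x)]_0^3.
Choose V so that boundary terms are either known or forced to vanish.
u has homogeneous Neumann: u'(0) = u'(3) = 0. So [u' v]_0^3 = 0·v(3) − 0·v(0) = 0 for any v; take V = H^1(0, 3).
Weak formulation: find u (satisfying any essential BC) such that ∫_0^3 u'(x) v'(x) dx = ∫_0^3 f v dx for all v ∈ V (homogeneous Neumann, so boundary terms vanish).
Substituting f(x) = 6*cos(π*x), the right-hand side is ∫_0^3 (6*cos(π*x)) v dx.
Compatibility check (pure Neumann): taking v ≡ 1 ∈ V gives 0 = ∫_0^3 f dx + (0) − (0), i.e. ∫_0^3 f dx must equal u'(0) − u'(3) = 0. Indeed ∫_0^3 (6*cos(π*x)) dx = 0, so the data are compatible. The solution is then unique only up to an additive constant (fix it e.g. by requiring ∫_0^3 u dx = 0).


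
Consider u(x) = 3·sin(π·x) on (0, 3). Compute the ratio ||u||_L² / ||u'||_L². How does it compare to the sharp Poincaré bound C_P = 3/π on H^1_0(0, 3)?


||u||_L² / ||u'||_L² = 1/π < C_P = 3/π.

u(x) = 3·sin(π·x), so u'(x) = 3*π*cos(π*x).
Writing u(x) = A·sin(kπx/L) with A = 3 and k = 3, use ∫_0^L sin²(kπx/L) dx = L/2 and ∫_0^L cos²(kπx/L) dx = L/2.
u² = 9·sin²(π·x) and (u')² = 9*π^2·cos²(π·x), and each of sin², cos² integrates to L/2 = 3/2 over (0, 3).
∫_0^3 u² dx = 27/2, so ||u||_L² = 3*sqrt(6)/2.
∫_0^3 (u')² dx = 27*π^2/2, so ||u'||_L² = 3*sqrt(6)*π/2.
Ratio ||u||_L² / ||u'||_L² = 1/π.
Sharp Poincaré constant on H^1_0(0, 3) is C_P = L/π = 3/π, achieved by sin(π/3·x).
This is the k = 3 harmonic; the ratio L/(kπ) is strictly less than C_P = L/π, consistent with the sharp inequality ||u||_L² ≤ C_P ||u'||_L².


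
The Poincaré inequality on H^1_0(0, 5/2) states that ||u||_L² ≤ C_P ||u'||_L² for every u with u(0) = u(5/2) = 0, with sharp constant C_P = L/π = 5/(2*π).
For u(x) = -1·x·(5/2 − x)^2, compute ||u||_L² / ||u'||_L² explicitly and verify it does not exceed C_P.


||u||_L² / ||u'||_L² = 5*sqrt(14)/28 < C_P = 5/(2*π).

u(x) = -1·x·(5/2 − x)^2, so u'(x) = (5 - 6*x)*(2*x - 5)/4.
u(x) = -1·x·(5/2 − x)^2 vanishes at x = 0 and x = 5/2, so u ∈ H^1_0(0, 5/2). Differentiate via the product rule and integrate the resulting polynomials term by term.
  ∫_0^5/2 u² dx = ∫_0^5/2 (x^6 - 10*x^5 + 75*x^4/2 - 125*x^3/2 + 625*x^2/16) dx. Term by term:
    ∫_0^5/2 x^6 dx = 78125/896;  ∫_0^5/2 -10*x^5 dx = -78125/192;  ∫_0^5/2 75*x^4/2 dx = 46875/64;
    ∫_0^5/2 -125*x^3/2 dx = -78125/128;  ∫_0^5/2 625*x^2/16 dx = 78125/384.
  Sum: 78125/896 − 78125/192 + 46875/64 − 78125/128 + 78125/384 = 15625/2688.
  ∫_0^5/2 (u')² dx = ∫_0^5/2 (9*x^4 - 60*x^3 + 275*x^2/2 - 125*x + 625/16) dx. Term by term:
    ∫_0^5/2 9*x^4 dx = 5625/32;  ∫_0^5/2 -60*x^3 dx = -9375/16;  ∫_0^5/2 275*x^2/2 dx = 34375/48;
    ∫_0^5/2 -125*x dx = -3125/8;  ∫_0^5/2 625/16 dx = 3125/32.
  Sum: 5625/32 − 9375/16 + 34375/48 − 3125/8 + 3125/32 = 625/48.
∫_0^5/2 u² dx = 15625/2688, so ||u||_L² = 125*sqrt(42)/336.
∫_0^5/2 (u')² dx = 625/48, so ||u'||_L² = 25*sqrt(3)/12.
Ratio ||u||_L² / ||u'||_L² = 5*sqrt(14)/28.
Sharp Poincaré constant on H^1_0(0, 5/2) is C_P = L/π = 5/(2*π), achieved by sin(2*π/5·x).
A polynomial bump cannot attain the sharp Poincaré constant (only the first sine eigenfunction does), so the ratio is strictly less than C_P, consistent with ||u||_L² ≤ C_P ||u'||_L².


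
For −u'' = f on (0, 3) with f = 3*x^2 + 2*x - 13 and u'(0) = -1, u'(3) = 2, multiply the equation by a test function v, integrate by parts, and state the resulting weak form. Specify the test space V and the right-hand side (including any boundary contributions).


V = H^1(0, 3) (v unrestricted at boundary; u is determined up to an additive constant); weak form: ∫_0^3 u'v' dx = ∫_0^3 (3*x^2 + 2*x - 13) v dx + 2·v(3) + v(0) for all v ∈ V.

Multiply both sides by a test function v and integrate from 0 to 3:
  ∫_0^3 −u''(x) v(x) dx = ∫_0^3 f(x) v(x) dx.
Integrate the LHS by parts once:
  ∫_0^3 −u'' v dx = −[u'(x) v(x)]_0^3 + ∫_0^3 u'(x) v'(x) dx.
Thus ∫_0^3 u'(x) v'(x) dx = ∫_0^3 f(x) v(x) dx + [u'(x) v(x)]_0^3.
Choose V so that boundary terms are either known or forced to vanish.
u has inhomogeneous Neumann u'(0) = -1, u'(3) = 2. [u' v]_0^3 = (2)·v(3) − (-1)·v(0) = 2·v(3) + v(0). Take V = H^1(0, 3); boundary term becomes part of RHS.
Weak formulation: find u (satisfying any essential BC) such that ∫_0^3 u'(x) v'(x) dx = ∫_0^3 f v dx + 2·v(3) + v(0) for all v ∈ V (Neumann data are natural BCs: they enter the RHS as boundary terms).
Substituting f(x) = 3*x^2 + 2*x - 13, the right-hand side is ∫_0^3 (3*x^2 + 2*x - 13) v dx + 2·v(3) + v(0).
Compatibility check (pure Neumann): taking v ≡ 1 ∈ V gives 0 = ∫_0^3 f dx + (2) − (-1), i.e. ∫_0^3 f dx must equal u'(0) − u'(3) = -3. Indeed ∫_0^3 (3*x^2 + 2*x - 13) dx = -3, so the data are compatible. The solution is then unique only up to an additive constant (fix it e.g. by requiring ∫_0^3 u dx = 0).


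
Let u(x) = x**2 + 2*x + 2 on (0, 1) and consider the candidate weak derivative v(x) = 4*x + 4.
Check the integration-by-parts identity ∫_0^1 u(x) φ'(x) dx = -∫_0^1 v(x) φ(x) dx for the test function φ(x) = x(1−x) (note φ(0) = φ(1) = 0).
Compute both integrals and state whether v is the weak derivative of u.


LHS = -1/2, RHS = -1. No, v is not the weak derivative of u.

u(x) = x**2 + 2*x + 2, classical derivative u'(x) = 2*x + 2.
φ(x) = x(1−x), so φ'(x) = 1 - 2*x.
Note φ(0) = φ(1) = 0, so the boundary term u·φ vanishes.
LHS = ∫_0^1 u(x) φ'(x) dx = ∫_0^1 (-2*x^3 - 3*x^2 - 2*x + 2) dx. Term by term:
  ∫_0^1 -2*x^3 dx = -1/2;  ∫_0^1 -3*x^2 dx = -1;  ∫_0^1 -2*x dx = -1;
  ∫_0^1 2 dx = 2.
Sum: -1/2 − 1 − 1 + 2 = -1/2.
So LHS = -1/2.
∫_0^1 v(x) φ(x) dx = ∫_0^1 (-4*x^3 + 4*x) dx. Term by term:
  ∫_0^1 -4*x^3 dx = -1;  ∫_0^1 4*x dx = 2.
Sum: -1 + 2 = 1.
So RHS = -∫_0^1 v(x) φ(x) dx = -1.
LHS − RHS = 1/2 ≠ 0, so the identity fails.
(For a valid weak derivative the identity must hold for EVERY test function, in particular this one. The failure shows v is NOT the weak derivative of u.)
Correct weak derivative would be u'(x) = 2*x + 2.


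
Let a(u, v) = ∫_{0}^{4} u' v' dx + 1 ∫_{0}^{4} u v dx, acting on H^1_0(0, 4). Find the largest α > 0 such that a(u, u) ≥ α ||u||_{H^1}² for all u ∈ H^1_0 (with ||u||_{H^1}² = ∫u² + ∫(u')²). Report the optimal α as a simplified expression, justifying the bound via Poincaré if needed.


α = 1

Coercivity of a(·,·) on H^1_0(0, 4) means a(u, u) ≥ α ||u||_{H^1}² for every u ∈ H^1_0.
The interval has length L = 4, and Poincaré/coercivity depend only on L. Here a(u, u) = ∫(u')² + (1)·∫u².
Here c = 1 ≥ 1, so a(u,u) = ∫(u')² + c∫u² ≥ ∫(u')² + ∫u² = ||u||_{H^1}², i.e. α = 1 works. No larger α is possible: a(u,u) ≥ α||u||_{H^1}² means (1−α)∫(u')² ≥ (α−c)∫u², and for the modes u_n = sin(nπ(x−x₀)/L) (x₀ the left endpoint) one has ∫u_n²/∫(u_n')² = (L/(nπ))² → 0, so a(u_n,u_n)/||u_n||_{H^1}² → 1. Hence the optimal constant is α = 1.
Therefore α = 1.


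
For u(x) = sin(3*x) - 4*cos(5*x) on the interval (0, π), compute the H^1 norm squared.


||u||_{H^1(0,π)}^2 = 213*π

u'(x) = 20*sin(5*x) + 3*cos(3*x).
Expand u² and (u')² and integrate term by term on (0, π), using: for integers n ≥ 1, ∫_0^π sin²(nx) dx = ∫_0^π cos²(nx) dx = π/2; for n ≠ n', ∫_0^π sin(nx)sin(n'x) dx = ∫_0^π cos(nx)cos(n'x) dx = 0; and by product-to-sum, ∫_0^π sin(nx)cos(n'x) dx = ½∫_0^π [sin((n+n')x) + sin((n−n')x)] dx, which is 0 when n+n' is even and 2n/(n²−n'²) when n+n' is odd (it need not vanish on (0, π)).
  u² squared terms: (-4)²·∫cos(5x)² dx = 16·π/2 = 8*π;  (1)²·∫sin(3x)² dx = 1·π/2 = π/2.
  u² cross terms: 2·(-4)·(1)·∫cos(5x)·sin(3x) dx = -8·(0) = 0.
  So ∫_0^π u² dx = 8*π + π/2 + 0 = 17*π/2.
  (u')² squared terms: (3)²·∫cos(3x)² dx = 9·π/2 = 9*π/2;  (20)²·∫sin(5x)² dx = 400·π/2 = 200*π.
  (u')² cross terms: 2·(3)·(20)·∫cos(3x)·sin(5x) dx = 120·(0) = 0.
  So ∫_0^π (u')² dx = 9*π/2 + 200*π + 0 = 409*π/2.
||u||_{H^1}^2 = (17*π/2) + (409*π/2) = 213*π.


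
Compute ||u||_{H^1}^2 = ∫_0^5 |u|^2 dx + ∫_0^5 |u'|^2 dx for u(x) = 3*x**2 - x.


||u||_{H^1}^2 = 36505/6

The H^1 norm (squared) on an interval (0, L) is
  ||u||_{H^1}^2 = ∫_0^L u(x)^2 dx + ∫_0^L u'(x)^2 dx.
Compute u'(x) = 6*x - 1.
Then u(x)^2 = 9*x**4 - 6*x**3 + x**2 and u'(x)^2 = 36*x**2 - 12*x + 1.
Integrate each monomial from 0 to 5 using ∫_0^5 c·x^n dx = c·5^(n+1)/(n+1):
  ∫_0^5 u(x)^2 dx = ∫_0^5 (9*x^4 - 6*x^3 + x^2) dx. Term by term:
    ∫_0^5 9*x^4 dx = 5625;  ∫_0^5 -6*x^3 dx = -1875/2;  ∫_0^5 x^2 dx = 125/3.
  Sum: 5625 − 1875/2 + 125/3 = 28375/6.
  ∫_0^5 u'(x)^2 dx = ∫_0^5 (36*x^2 - 12*x + 1) dx. Term by term:
    ∫_0^5 36*x^2 dx = 1500;  ∫_0^5 -12*x dx = -150;  ∫_0^5 1 dx = 5.
  Sum: 1500 − 150 + 5 = 1355.
Adding: ||u||_{H^1}^2 = 28375/6 + 1355 = 36505/6.


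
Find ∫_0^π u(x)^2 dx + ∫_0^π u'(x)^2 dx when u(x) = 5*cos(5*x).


||u||_{H^1(0,π)}^2 = 325*π

u'(x) = -25*sin(5*x).
Expand u² and (u')² and integrate term by term on (0, π), using: for integers n ≥ 1, ∫_0^π sin²(nx) dx = ∫_0^π cos²(nx) dx = π/2; for n ≠ n', ∫_0^π sin(nx)sin(n'x) dx = ∫_0^π cos(nx)cos(n'x) dx = 0; and by product-to-sum, ∫_0^π sin(nx)cos(n'x) dx = ½∫_0^π [sin((n+n')x) + sin((n−n')x)] dx, which is 0 when n+n' is even and 2n/(n²−n'²) when n+n' is odd (it need not vanish on (0, π)).
  u² squared terms: (5)²·∫cos(5x)² dx = 25·π/2 = 25*π/2.
  So ∫_0^π u² dx = 25*π/2.
  (u')² squared terms: (-25)²·∫sin(5x)² dx = 625·π/2 = 625*π/2.
  So ∫_0^π (u')² dx = 625*π/2.
||u||_{H^1}^2 = (25*π/2) + (625*π/2) = 325*π.


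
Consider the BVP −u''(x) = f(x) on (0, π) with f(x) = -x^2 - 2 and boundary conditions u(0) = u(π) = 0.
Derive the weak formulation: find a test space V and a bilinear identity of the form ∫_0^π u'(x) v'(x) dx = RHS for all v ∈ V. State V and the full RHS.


V = H^1_0(0, π) (so v(0) = v(π) = 0); weak form: ∫_0^π u'v' dx = ∫_0^π (-x^2 - 2) v dx for all v ∈ V.

Multiply both sides by a test function v and integrate from 0 to π:
  ∫_0^π −u''(x) v(x) dx = ∫_0^π f(x) v(x) dx.
Integrate the LHS by parts once:
  ∫_0^π −u'' v dx = −[u'(x) v(x)]_0^π + ∫_0^π u'(x) v'(x) dx.
Thus ∫_0^π u'(x) v'(x) dx = ∫_0^π f(x) v(x) dx + [u'(x) v(x)]_0^π.
Choose V so that boundary terms are either known or forced to vanish.
u is Dirichlet: u(0) = u(π) = 0. Let V = H^1_0(0, π); then v(0) = v(π) = 0, and [u' v]_0^π = 0.
Weak formulation: find u (satisfying any essential BC) such that ∫_0^π u'(x) v'(x) dx = ∫_0^π f v dx for all v ∈ V.
Substituting f(x) = -x^2 - 2, the right-hand side is ∫_0^π (-x^2 - 2) v dx.


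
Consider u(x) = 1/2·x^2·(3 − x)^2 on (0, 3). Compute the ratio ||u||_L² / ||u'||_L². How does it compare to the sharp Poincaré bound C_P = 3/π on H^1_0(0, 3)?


||u||_L² / ||u'||_L² = sqrt(3)/2 < C_P = 3/π.

u(x) = 1/2·x^2·(3 − x)^2, so u'(x) = x*(x - 3)*(2*x - 3).
u(x) = 1/2·x^2·(3 − x)^2 vanishes at x = 0 and x = 3, so u ∈ H^1_0(0, 3). Differentiate via the product rule and integrate the resulting polynomials term by term.
  ∫_0^3 u² dx = ∫_0^3 (x^8/4 - 3*x^7 + 27*x^6/2 - 27*x^5 + 81*x^4/4) dx. Term by term:
    ∫_0^3 x^8/4 dx = 2187/4;  ∫_0^3 -3*x^7 dx = -19683/8;  ∫_0^3 27*x^6/2 dx = 59049/14;
    ∫_0^3 -27*x^5 dx = -6561/2;  ∫_0^3 81*x^4/4 dx = 19683/20.
  Sum: 2187/4 − 19683/8 + 59049/14 − 6561/2 + 19683/20 = 2187/280.
  ∫_0^3 (u')² dx = ∫_0^3 (4*x^6 - 36*x^5 + 117*x^4 - 162*x^3 + 81*x^2) dx. Term by term:
    ∫_0^3 4*x^6 dx = 8748/7;  ∫_0^3 -36*x^5 dx = -4374;  ∫_0^3 117*x^4 dx = 28431/5;
    ∫_0^3 -162*x^3 dx = -6561/2;  ∫_0^3 81*x^2 dx = 729.
  Sum: 8748/7 − 4374 + 28431/5 − 6561/2 + 729 = 729/70.
∫_0^3 u² dx = 2187/280, so ||u||_L² = 27*sqrt(210)/140.
∫_0^3 (u')² dx = 729/70, so ||u'||_L² = 27*sqrt(70)/70.
Ratio ||u||_L² / ||u'||_L² = sqrt(3)/2.
Sharp Poincaré constant on H^1_0(0, 3) is C_P = L/π = 3/π, achieved by sin(π/3·x).
A polynomial bump cannot attain the sharp Poincaré constant (only the first sine eigenfunction does), so the ratio is strictly less than C_P, consistent with ||u||_L² ≤ C_P ||u'||_L².


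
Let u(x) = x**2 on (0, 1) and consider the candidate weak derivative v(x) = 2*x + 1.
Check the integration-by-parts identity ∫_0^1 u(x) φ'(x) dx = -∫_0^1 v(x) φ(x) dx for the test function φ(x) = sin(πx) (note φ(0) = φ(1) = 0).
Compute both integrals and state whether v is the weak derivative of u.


LHS = -2/π, RHS = -4/π. No, v is not the weak derivative of u.

u(x) = x**2, classical derivative u'(x) = 2*x.
φ(x) = sin(πx), so φ'(x) = π*cos(π*x).
Note φ(0) = φ(1) = 0, so the boundary term u·φ vanishes.
LHS = ∫_0^1 u(x) φ'(x) dx = ∫_0^1 (π*x^2*cos(π*x)) dx. Term by term:
  ∫_0^1 π*x^2*cos(π*x) dx = -2/π.
So LHS = -2/π.
∫_0^1 v(x) φ(x) dx = ∫_0^1 (2*x*sin(π*x) + sin(π*x)) dx. Term by term:
  ∫_0^1 2*x*sin(π*x) dx = 2/π;  ∫_0^1 sin(π*x) dx = 2/π.
Sum: 2/π + 2/π = 4/π.
So RHS = -∫_0^1 v(x) φ(x) dx = -4/π.
LHS − RHS = 2/π ≠ 0, so the identity fails.
(For a valid weak derivative the identity must hold for EVERY test function, in particular this one. The failure shows v is NOT the weak derivative of u.)
Correct weak derivative would be u'(x) = 2*x.


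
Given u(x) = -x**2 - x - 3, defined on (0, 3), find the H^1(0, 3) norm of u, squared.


||u||_{H^1}^2 = 2631/10

The H^1 norm (squared) on an interval (0, L) is
  ||u||_{H^1}^2 = ∫_0^L u(x)^2 dx + ∫_0^L u'(x)^2 dx.
Compute u'(x) = -2*x - 1.
Then u(x)^2 = x**4 + 2*x**3 + 7*x**2 + 6*x + 9 and u'(x)^2 = 4*x**2 + 4*x + 1.
Integrate each monomial from 0 to 3 using ∫_0^3 c·x^n dx = c·3^(n+1)/(n+1):
  ∫_0^3 u(x)^2 dx = ∫_0^3 (x^4 + 2*x^3 + 7*x^2 + 6*x + 9) dx. Term by term:
    ∫_0^3 x^4 dx = 243/5;  ∫_0^3 2*x^3 dx = 81/2;  ∫_0^3 7*x^2 dx = 63;
    ∫_0^3 6*x dx = 27;  ∫_0^3 9 dx = 27.
  Sum: 243/5 + 81/2 + 63 + 27 + 27 = 2061/10.
  ∫_0^3 u'(x)^2 dx = ∫_0^3 (4*x^2 + 4*x + 1) dx. Term by term:
    ∫_0^3 4*x^2 dx = 36;  ∫_0^3 4*x dx = 18;  ∫_0^3 1 dx = 3.
  Sum: 36 + 18 + 3 = 57.
Adding: ||u||_{H^1}^2 = 2061/10 + 57 = 2631/10.


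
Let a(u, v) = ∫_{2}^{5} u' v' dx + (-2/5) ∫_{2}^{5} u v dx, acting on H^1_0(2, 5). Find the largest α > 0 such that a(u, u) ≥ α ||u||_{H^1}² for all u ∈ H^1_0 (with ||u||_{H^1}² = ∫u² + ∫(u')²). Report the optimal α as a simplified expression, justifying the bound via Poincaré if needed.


α = (-18/5 + π^2)/(9 + π^2)

Coercivity of a(·,·) on H^1_0(2, 5) means a(u, u) ≥ α ||u||_{H^1}² for every u ∈ H^1_0.
The interval has length L = 3, and Poincaré/coercivity depend only on L. Here a(u, u) = ∫(u')² + (-2/5)·∫u².
Here c = -2/5 < 0 with |c| < (π/L)² = π^2/9, so coercivity still holds. The condition a(u,u) ≥ α||u||_{H^1}² reads (1−α)∫(u')² ≥ (α−c)∫u². Any admissible α is ≤ 1 (rapidly oscillating u have ∫u²/∫(u')² → 0), and α = 1 would force 0 ≥ (1−c)∫u², impossible since c < 1; so 1−α > 0. By the sharp Poincaré inequality on H^1_0 of an interval of length L, ∫(u')² ≥ (π/L)²∫u² with equality for the first sine mode sin(π(x−x₀)/L) (x₀ the left endpoint), so the inequality holds for all u iff (1−α)(π/L)² ≥ α − c, i.e. α ≤ ((π/L)² + c)/((π/L)² + 1) = (1 + c(L/π)²)/(1 + (L/π)²). (Direct route, valid since c ≤ 0: Poincaré gives c∫u² ≥ c(L/π)²∫(u')², so a(u,u) ≥ (1 + c(L/π)²)∫(u')², while ||u||_{H^1}² ≤ (1 + (L/π)²)∫(u')²; dividing yields the same α.) With (π/L)² = π^2/9 and c = -2/5, the largest admissible constant is α = ((π/L)² + c)/((π/L)² + 1).
Simplifying, α = (-18/5 + π^2)/(9 + π^2).
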